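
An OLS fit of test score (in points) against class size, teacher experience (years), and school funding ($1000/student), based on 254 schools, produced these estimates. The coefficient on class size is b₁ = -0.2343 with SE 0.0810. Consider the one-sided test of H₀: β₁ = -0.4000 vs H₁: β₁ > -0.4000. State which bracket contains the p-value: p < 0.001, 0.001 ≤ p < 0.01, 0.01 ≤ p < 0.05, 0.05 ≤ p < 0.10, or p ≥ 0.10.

t = (-0.2343 − (-0.4000)) / 0.0810 = 2.046.
df = n − k − 1 = 254 − 3 − 1 = 250.
One-sided p = P(T_{250} > t) ≈ 0.0209.
So 0.01 ≤ p < 0.05.

0.01 ≤ p < 0.05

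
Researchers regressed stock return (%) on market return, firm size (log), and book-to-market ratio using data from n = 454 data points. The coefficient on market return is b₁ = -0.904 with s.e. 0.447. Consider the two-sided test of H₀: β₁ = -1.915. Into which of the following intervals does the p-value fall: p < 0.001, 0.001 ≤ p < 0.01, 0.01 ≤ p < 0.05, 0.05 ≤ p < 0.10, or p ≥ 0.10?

0.01 ≤ p < 0.05

t = (-0.904 − (-1.915)) / 0.447 = 2.262.
df = n − k − 1 = 454 − 3 − 1 = 450.
Two-sided p = 2·P(T_{450} > |t|) ≈ 0.0242.
So 0.01 ≤ p < 0.05.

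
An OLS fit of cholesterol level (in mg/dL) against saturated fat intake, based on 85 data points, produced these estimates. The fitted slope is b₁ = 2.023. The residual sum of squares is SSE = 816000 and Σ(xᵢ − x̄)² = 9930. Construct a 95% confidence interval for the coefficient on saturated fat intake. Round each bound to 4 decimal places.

MSE = SSE/(n − 2) = 816000/83 = 9831.33.
SE(b₁) = √(MSE/Sₓₓ) = √(9831.33/9930) = 0.995019.
df = n − 2 = 83.
t* = t_{0.025, 83} = 1.98896.
Margin = t* × SE = 1.98896 × 0.995019 = 1.979053.
CI: 2.023 ± 1.979053 → (0.0439, 4.0021).
With 95% confidence, each one-unit increase in saturated fat intake is associated with a change of between 0.0439 and 4.0021 mg/dL in cholesterol level.

(0.0439, 4.0021)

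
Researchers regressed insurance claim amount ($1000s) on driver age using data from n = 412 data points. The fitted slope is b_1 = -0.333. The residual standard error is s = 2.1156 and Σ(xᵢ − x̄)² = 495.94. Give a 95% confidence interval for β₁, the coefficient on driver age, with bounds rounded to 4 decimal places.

(-0.5197, -0.1463)

SE(b_1) = s/√Sₓₓ = 2.1156/√495.94 = 0.094999.
df = n − 2 = 410.
t* = t_{0.025, 410} = 1.965767.
Margin = t* × SE = 1.965767 × 0.094999 = 0.186746.
CI: -0.333 ± 0.186746 → (-0.5197, -0.1463).
With 95% confidence, each one-unit increase in driver age is associated with a change of between -0.5197 and -0.1463 $1000s in insurance claim amount.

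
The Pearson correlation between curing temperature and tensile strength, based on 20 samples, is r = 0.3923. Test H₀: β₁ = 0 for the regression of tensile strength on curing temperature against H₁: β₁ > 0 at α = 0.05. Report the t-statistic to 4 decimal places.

t = r·√(n − 2)/√(1 − r²) = 0.3923·√18/√0.846101 = 1.8094.
df = n − 2 = 18.
One-sided p ≈ 0.0436, which is < 0.05, so reject H₀.
There is evidence of a linear association between curing temperature and tensile strength.

t = 1.8094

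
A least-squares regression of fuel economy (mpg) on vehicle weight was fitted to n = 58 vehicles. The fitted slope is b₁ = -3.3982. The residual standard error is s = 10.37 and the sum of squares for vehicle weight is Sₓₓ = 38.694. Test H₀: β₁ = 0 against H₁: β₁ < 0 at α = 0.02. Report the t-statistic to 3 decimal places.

t = -2.038

SE(b₁) = s/√Sₓₓ = 10.37/√38.694 = 1.66708.
t = -3.3982 / 1.66708 = -2.038.
df = n − 2 = 56.
One-sided p ≈ 0.0231, which is ≥ 0.02, so fail to reject H₀.
The data do not give significant evidence that the true slope on vehicle weight is negative.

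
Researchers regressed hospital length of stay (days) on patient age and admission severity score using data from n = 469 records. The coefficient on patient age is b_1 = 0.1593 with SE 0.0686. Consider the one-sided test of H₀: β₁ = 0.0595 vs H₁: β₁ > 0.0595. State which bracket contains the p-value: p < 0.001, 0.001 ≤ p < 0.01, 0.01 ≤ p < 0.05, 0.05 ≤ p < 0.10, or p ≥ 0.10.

t = (0.1593 − 0.0595) / 0.0686 = 1.455.
df = n − k − 1 = 469 − 2 − 1 = 466.
One-sided p = P(T_{466} > t) ≈ 0.0732.
So 0.05 ≤ p < 0.10.

0.05 ≤ p < 0.10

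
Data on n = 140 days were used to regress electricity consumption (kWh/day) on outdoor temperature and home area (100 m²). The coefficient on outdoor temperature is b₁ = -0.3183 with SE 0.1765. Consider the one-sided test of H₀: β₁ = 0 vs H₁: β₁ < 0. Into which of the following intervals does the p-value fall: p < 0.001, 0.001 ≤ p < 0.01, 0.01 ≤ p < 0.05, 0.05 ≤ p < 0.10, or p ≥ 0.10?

0.01 ≤ p < 0.05

t = -0.3183 / 0.1765 = -1.803.
df = n − k − 1 = 140 − 2 − 1 = 137.
One-sided p = P(T_{137} < t) ≈ 0.0368.
So 0.01 ≤ p < 0.05.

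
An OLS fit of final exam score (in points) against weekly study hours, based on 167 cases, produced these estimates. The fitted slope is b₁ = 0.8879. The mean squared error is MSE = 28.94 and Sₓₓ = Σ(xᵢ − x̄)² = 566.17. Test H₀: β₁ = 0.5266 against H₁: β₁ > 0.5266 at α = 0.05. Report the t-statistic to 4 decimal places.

t = 1.5981

SE(b₁) = √(MSE/Sₓₓ) = √(28.94/566.17) = 0.226087.
t = (0.8879 − 0.5266) / 0.226087 = 1.5981.
df = n − 2 = 165.
One-sided p ≈ 0.0560, which is ≥ 0.05, so fail to reject H₀.
The data do not give significant evidence that the true slope on weekly study hours exceeds 0.5266 points per unit.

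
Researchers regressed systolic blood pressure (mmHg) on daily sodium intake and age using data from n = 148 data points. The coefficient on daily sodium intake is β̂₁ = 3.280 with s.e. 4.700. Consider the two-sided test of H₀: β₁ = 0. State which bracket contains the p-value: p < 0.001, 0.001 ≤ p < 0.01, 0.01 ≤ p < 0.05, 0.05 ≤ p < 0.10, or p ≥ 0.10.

p ≥ 0.10

t = 3.280 / 4.700 = 0.698.
df = n − k − 1 = 148 − 2 − 1 = 145.
Two-sided p = 2·P(T_{145} > |t|) ≈ 0.4864.
So p ≥ 0.10.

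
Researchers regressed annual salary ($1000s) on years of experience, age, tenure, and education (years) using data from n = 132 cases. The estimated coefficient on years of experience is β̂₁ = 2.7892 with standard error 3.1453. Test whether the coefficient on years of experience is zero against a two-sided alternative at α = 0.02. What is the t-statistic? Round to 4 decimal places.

t = 0.8868

H₀: β₁ = 0 vs H₁: β₁ ≠ 0.
t = (β̂₁ − β₁⁰)/SE = 2.7892 / 3.1453 = 0.8868.
df = n − k − 1 = 132 − 4 − 1 = 127.
Two-sided p ≈ 0.3769, which is ≥ 0.02, so fail to reject H₀.
The data do not give significant evidence of an association between years of experience and annual salary, after adjusting for the other predictors.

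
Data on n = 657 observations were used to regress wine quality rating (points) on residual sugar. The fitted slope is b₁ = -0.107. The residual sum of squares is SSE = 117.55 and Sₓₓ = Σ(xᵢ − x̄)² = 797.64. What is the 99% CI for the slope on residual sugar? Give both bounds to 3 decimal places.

MSE = SSE/(n − 2) = 117.55/655 = 0.179466.
SE(b₁) = √(MSE/Sₓₓ) = √(0.179466/797.64) = 0.0149999.
df = n − 2 = 655.
t* = t_{0.005, 655} = 2.583356.
Margin = t* × SE = 2.583356 × 0.0149999 = 0.03875.
CI: -0.107 ± 0.03875 → (-0.146, -0.068).
With 99% confidence, each one-unit increase in residual sugar is associated with a change of between -0.146 and -0.068 points in wine quality rating.

(-0.146, -0.068)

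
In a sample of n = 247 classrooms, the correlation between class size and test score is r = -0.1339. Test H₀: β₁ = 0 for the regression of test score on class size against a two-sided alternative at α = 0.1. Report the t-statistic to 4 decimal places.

t = r·√(n − 2)/√(1 − r²) = -0.1339·√245/√0.982071 = -2.1149.
df = n − 2 = 245.
Two-sided p ≈ 0.0354, which is < 0.1, so reject H₀.
There is evidence of a linear association between class size and test score.

t = -2.1149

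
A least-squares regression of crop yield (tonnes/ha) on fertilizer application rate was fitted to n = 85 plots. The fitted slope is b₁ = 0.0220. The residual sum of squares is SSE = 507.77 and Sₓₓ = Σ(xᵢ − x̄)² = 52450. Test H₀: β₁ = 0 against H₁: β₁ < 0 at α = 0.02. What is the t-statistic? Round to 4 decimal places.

MSE = SSE/(n − 2) = 507.77/83 = 6.11771.
SE(b₁) = √(MSE/Sₓₓ) = √(6.11771/52450) = 0.0107999.
t = 0.0220 / 0.0107999 = 2.0370.
df = n − 2 = 83.
One-sided p ≈ 0.9776, which is ≥ 0.02, so fail to reject H₀.
The data do not give significant evidence that the true slope on fertilizer application rate is negative.

t = 2.0370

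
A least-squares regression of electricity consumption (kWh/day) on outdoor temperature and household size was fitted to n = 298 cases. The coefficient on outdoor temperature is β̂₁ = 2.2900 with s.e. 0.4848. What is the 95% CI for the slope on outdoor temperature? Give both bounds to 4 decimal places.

(1.3359, 3.2441)

df = n − k − 1 = 298 − 2 − 1 = 295.
t* = t_{0.025, 295} = 1.968038.
Margin = t* × SE = 1.968038 × 0.4848 = 0.954105.
CI: 2.2900 ± 0.954105 → (1.3359, 3.2441).
With 95% confidence, each one-unit increase in outdoor temperature is associated with a change of between 1.3359 and 3.2441 kWh/day in electricity consumption, holding the other predictors fixed.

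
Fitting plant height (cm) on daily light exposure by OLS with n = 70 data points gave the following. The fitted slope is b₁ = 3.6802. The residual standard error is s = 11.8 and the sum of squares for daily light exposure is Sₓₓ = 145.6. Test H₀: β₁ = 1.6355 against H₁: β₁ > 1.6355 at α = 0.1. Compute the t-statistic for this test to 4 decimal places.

SE(b₁) = s/√Sₓₓ = 11.8/√145.6 = 0.977915.
t = (3.6802 − 1.6355) / 0.977915 = 2.0909.
df = n − 2 = 68.
One-sided p ≈ 0.0201, which is < 0.1, so reject H₀.
There is evidence that the true slope on daily light exposure exceeds 1.6355 cm per unit.

t = 2.0909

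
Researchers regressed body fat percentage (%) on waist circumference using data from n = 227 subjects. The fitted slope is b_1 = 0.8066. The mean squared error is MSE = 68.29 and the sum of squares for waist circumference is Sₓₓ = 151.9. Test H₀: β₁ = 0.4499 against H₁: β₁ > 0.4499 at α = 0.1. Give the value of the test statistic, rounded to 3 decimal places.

SE(b_1) = √(MSE/Sₓₓ) = √(68.29/151.9) = 0.670501.
t = (0.8066 − 0.4499) / 0.670501 = 0.532.
df = n − 2 = 225.
One-sided p ≈ 0.2976, which is ≥ 0.1, so fail to reject H₀.
The data do not give significant evidence that the true slope on waist circumference exceeds 0.4499 % per unit.

t = 0.532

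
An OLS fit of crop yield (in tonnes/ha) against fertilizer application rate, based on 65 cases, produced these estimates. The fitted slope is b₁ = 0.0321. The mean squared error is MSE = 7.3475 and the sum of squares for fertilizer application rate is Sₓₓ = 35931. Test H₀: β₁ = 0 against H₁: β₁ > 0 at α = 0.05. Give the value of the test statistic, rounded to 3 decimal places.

t = 2.245

SE(b₁) = √(MSE/Sₓₓ) = √(7.3475/35931) = 0.0143.
t = 0.0321 / 0.0143 = 2.245.
df = n − 2 = 63.
One-sided p ≈ 0.0142, which is < 0.05, so reject H₀.
There is evidence that the true slope on fertilizer application rate is positive.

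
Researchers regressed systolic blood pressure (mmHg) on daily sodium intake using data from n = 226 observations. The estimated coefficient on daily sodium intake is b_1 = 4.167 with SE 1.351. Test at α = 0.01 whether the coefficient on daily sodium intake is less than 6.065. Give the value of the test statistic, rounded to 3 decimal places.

H₀: β₁ = 6.065 vs H₁: β₁ < 6.065.
t = (b_1 − β₁⁰)/SE = (4.167 − 6.065) / 1.351 = -1.405.
df = n − 2 = 226 − 2 = 224.
One-sided p ≈ 0.0807, which is ≥ 0.01, so fail to reject H₀.
The data do not give significant evidence that the true slope on daily sodium intake is below 6.065 mmHg per unit.

t = -1.405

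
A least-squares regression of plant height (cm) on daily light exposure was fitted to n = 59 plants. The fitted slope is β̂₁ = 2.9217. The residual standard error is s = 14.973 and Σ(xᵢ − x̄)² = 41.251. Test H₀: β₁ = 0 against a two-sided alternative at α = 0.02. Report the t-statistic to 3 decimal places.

SE(β̂₁) = s/√Sₓₓ = 14.973/√41.251 = 2.33126.
t = 2.9217 / 2.33126 = 1.253.
df = n − 2 = 57.
Two-sided p ≈ 0.2152, which is ≥ 0.02, so fail to reject H₀.
The data do not give significant evidence of an association between daily light exposure and plant height.

t = 1.253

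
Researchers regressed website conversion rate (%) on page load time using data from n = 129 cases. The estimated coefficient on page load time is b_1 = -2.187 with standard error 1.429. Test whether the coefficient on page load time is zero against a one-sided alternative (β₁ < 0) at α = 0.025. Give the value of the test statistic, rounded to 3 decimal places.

H₀: β₁ = 0 vs H₁: β₁ < 0.
t = (b_1 − β₁⁰)/SE = -2.187 / 1.429 = -1.530.
df = n − 2 = 129 − 2 = 127.
One-sided p ≈ 0.0642, which is ≥ 0.025, so fail to reject H₀.
The data do not give significant evidence that the true slope on page load time is negative.

t = -1.530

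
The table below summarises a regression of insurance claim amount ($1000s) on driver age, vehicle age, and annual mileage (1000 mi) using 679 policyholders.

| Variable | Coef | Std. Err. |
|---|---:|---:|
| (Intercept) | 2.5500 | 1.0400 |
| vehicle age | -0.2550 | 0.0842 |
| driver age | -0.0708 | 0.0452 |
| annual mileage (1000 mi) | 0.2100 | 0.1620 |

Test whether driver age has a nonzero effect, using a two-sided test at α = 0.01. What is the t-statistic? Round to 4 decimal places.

t = -1.5664

Read off: b = -0.0708, SE = 0.0452 for driver age.
H₀: β₁ = 0 vs H₁: β₁ ≠ 0.
t = -0.0708 / 0.0452 = -1.5664.
df = n − k − 1 = 679 − 3 − 1 = 675.
Two-sided p ≈ 0.1177, which is ≥ 0.01, so fail to reject H₀.
The data do not give significant evidence of an association between driver age and insurance claim amount, after adjusting for the other predictors.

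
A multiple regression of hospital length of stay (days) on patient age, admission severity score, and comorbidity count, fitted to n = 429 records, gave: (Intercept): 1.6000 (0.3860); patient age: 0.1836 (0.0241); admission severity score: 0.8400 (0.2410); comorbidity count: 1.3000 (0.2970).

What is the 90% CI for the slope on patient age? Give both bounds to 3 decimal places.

(0.144, 0.223)

Read off: b = 0.1836, SE = 0.0241 for patient age.
df = n − k − 1 = 429 − 3 − 1 = 425.
t* = t_{0.05, 425} = 1.648447.
Margin = t* × SE = 1.648447 × 0.0241 = 0.03973.
CI: 0.1836 ± 0.03973 → (0.144, 0.223).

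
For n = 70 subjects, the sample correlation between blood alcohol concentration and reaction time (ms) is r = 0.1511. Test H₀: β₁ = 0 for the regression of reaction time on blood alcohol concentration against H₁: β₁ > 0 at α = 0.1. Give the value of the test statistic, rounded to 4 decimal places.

t = 1.2605

t = r·√(n − 2)/√(1 − r²) = 0.1511·√68/√0.977169 = 1.2605.
df = n − 2 = 68.
One-sided p ≈ 0.1059, which is ≥ 0.1, so fail to reject H₀.
The data do not give significant evidence of a linear association between blood alcohol concentration and reaction time.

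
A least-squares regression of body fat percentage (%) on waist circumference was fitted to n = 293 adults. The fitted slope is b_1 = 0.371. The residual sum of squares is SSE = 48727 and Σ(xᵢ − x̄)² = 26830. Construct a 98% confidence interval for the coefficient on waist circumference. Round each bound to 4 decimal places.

MSE = SSE/(n − 2) = 48727/291 = 167.447.
SE(b_1) = √(MSE/Sₓₓ) = √(167.447/26830) = 0.0790002.
df = n − 2 = 291.
t* = t_{0.01, 291} = 2.33923.
Margin = t* × SE = 2.33923 × 0.0790002 = 0.184800.
CI: 0.371 ± 0.184800 → (0.1862, 0.5558).
With 98% confidence, each one-unit increase in waist circumference is associated with a change of between 0.1862 and 0.5558 % in body fat percentage.

(0.1862, 0.5558)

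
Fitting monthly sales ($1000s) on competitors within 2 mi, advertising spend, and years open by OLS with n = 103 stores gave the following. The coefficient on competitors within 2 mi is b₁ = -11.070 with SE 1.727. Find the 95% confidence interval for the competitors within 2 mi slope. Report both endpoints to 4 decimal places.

df = n − k − 1 = 103 − 3 − 1 = 99.
t* = t_{0.025, 99} = 1.984217.
Margin = t* × SE = 1.984217 × 1.727 = 3.426743.
CI: -11.070 ± 3.426743 → (-14.4967, -7.6433).
With 95% confidence, each one-unit increase in competitors within 2 mi is associated with a change of between -14.4967 and -7.6433 $1000s in monthly sales, holding the other predictors fixed.

(-14.4967, -7.6433)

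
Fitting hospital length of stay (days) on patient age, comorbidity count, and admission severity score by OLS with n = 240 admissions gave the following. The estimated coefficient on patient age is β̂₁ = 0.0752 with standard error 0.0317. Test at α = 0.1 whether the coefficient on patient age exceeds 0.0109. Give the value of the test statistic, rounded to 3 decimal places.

H₀: β₁ = 0.0109 vs H₁: β₁ > 0.0109.
t = (β̂₁ − β₁⁰)/SE = (0.0752 − 0.0109) / 0.0317 = 2.028.
df = n − k − 1 = 240 − 3 − 1 = 236.
One-sided p ≈ 0.0218, which is < 0.1, so reject H₀.
There is evidence that the true slope on patient age exceeds 0.0109 days per unit, holding the other predictors fixed.

t = 2.028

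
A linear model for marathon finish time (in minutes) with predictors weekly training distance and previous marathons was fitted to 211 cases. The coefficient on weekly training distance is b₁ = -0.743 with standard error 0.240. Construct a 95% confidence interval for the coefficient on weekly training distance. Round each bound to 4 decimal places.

df = n − k − 1 = 211 − 2 − 1 = 208.
t* = t_{0.025, 208} = 1.971435.
Margin = t* × SE = 1.971435 × 0.240 = 0.473144.
CI: -0.743 ± 0.473144 → (-1.2161, -0.2699).
With 95% confidence, each one-unit increase in weekly training distance is associated with a change of between -1.2161 and -0.2699 minutes in marathon finish time, holding the other predictors fixed.

(-1.2161, -0.2699)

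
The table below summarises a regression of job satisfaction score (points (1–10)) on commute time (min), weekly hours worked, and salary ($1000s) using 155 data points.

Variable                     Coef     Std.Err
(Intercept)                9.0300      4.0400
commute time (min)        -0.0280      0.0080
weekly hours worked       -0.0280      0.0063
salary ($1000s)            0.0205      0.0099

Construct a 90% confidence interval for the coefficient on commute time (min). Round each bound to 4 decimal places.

(-0.0412, -0.0148)

Read off: b = -0.0280, SE = 0.0080 for commute time (min).
df = n − k − 1 = 155 − 3 − 1 = 151.
t* = t_{0.05, 151} = 1.655007.
Margin = t* × SE = 1.655007 × 0.0080 = 0.013240.
CI: -0.0280 ± 0.013240 → (-0.0412, -0.0148).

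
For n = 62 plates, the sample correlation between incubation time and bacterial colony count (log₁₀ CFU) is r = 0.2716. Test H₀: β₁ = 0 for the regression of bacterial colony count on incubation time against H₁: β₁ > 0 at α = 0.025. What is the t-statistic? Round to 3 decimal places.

t = 2.186

t = r·√(n − 2)/√(1 − r²) = 0.2716·√60/√0.926233 = 2.186.
df = n − 2 = 60.
One-sided p ≈ 0.0164, which is < 0.025, so reject H₀.
There is evidence of a linear association between incubation time and bacterial colony count.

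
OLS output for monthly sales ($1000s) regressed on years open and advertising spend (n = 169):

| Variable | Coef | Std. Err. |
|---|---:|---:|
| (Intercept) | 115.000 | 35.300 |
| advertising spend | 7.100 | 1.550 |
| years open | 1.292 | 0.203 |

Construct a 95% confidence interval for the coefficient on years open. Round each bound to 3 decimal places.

Read off: b = 1.292, SE = 0.203 for years open.
df = n − k − 1 = 169 − 2 − 1 = 166.
t* = t_{0.025, 166} = 1.974358.
Margin = t* × SE = 1.974358 × 0.203 = 0.40079.
CI: 1.292 ± 0.40079 → (0.891, 1.693).

(0.891, 1.693)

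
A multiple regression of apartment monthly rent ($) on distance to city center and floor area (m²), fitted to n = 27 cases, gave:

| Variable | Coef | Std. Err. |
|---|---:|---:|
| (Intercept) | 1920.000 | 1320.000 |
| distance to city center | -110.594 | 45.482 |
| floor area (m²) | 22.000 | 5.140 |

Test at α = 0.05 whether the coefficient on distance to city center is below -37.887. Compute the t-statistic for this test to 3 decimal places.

t = -1.599

Read off: b = -110.594, SE = 45.482 for distance to city center.
H₀: β₁ = -37.887 vs H₁: β₁ < -37.887.
t = (-110.594 − (-37.887)) / 45.482 = -1.599.
df = n − k − 1 = 27 − 2 − 1 = 24.
One-sided p ≈ 0.0615, which is ≥ 0.05, so fail to reject H₀.
The data do not give significant evidence that the true slope on distance to city center is below -37.887 $ per unit, holding the other predictors fixed.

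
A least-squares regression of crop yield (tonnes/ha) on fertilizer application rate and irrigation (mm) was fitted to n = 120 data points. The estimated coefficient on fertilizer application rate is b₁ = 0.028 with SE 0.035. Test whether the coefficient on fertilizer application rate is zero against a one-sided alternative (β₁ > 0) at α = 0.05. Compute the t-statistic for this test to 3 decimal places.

H₀: β₁ = 0 vs H₁: β₁ > 0.
t = (b₁ − β₁⁰)/SE = 0.028 / 0.035 = 0.800.
df = n − k − 1 = 120 − 2 − 1 = 117.
One-sided p ≈ 0.2127, which is ≥ 0.05, so fail to reject H₀.
The data do not give significant evidence that the true slope on fertilizer application rate is positive, holding the other predictors fixed.

t = 0.800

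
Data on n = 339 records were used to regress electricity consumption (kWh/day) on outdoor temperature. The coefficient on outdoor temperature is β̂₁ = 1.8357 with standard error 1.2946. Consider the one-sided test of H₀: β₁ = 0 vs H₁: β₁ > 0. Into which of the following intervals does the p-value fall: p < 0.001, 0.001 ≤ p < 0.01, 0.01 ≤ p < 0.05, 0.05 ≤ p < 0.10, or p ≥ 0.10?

t = 1.8357 / 1.2946 = 1.418.
df = n − 2 = 339 − 2 = 337.
One-sided p = P(T_{337} > t) ≈ 0.0786.
So 0.05 ≤ p < 0.10.

0.05 ≤ p < 0.10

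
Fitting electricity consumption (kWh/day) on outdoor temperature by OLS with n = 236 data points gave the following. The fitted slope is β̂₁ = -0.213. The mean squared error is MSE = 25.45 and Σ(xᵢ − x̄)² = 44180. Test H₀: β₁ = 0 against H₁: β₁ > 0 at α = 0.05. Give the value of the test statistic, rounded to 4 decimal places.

SE(β̂₁) = √(MSE/Sₓₓ) = √(25.45/44180) = 0.0240011.
t = -0.213 / 0.0240011 = -8.8746.
df = n − 2 = 234.
One-sided p ≈ 1.0000, which is ≥ 0.05, so fail to reject H₀.
The data do not give significant evidence that the true slope on outdoor temperature is positive.

t = -8.8746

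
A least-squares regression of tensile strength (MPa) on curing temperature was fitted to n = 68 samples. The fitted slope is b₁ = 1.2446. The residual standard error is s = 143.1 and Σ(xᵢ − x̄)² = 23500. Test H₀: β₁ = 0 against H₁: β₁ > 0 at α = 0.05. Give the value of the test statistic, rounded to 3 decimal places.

SE(b₁) = s/√Sₓₓ = 143.1/√23500 = 0.933481.
t = 1.2446 / 0.933481 = 1.333.
df = n − 2 = 66.
One-sided p ≈ 0.0935, which is ≥ 0.05, so fail to reject H₀.
The data do not give significant evidence that the true slope on curing temperature is positive.

t = 1.333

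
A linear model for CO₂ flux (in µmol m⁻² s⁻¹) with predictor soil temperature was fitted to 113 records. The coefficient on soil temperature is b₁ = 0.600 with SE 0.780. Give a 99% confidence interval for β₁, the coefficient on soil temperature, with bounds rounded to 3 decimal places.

(-1.444, 2.644)

df = n − 2 = 113 − 2 = 111.
t* = t_{0.005, 111} = 2.620849.
Margin = t* × SE = 2.620849 × 0.780 = 2.04426.
CI: 0.600 ± 2.04426 → (-1.444, 2.644).
With 99% confidence, each one-unit increase in soil temperature is associated with a change of between -1.444 and 2.644 µmol m⁻² s⁻¹ in CO₂ flux.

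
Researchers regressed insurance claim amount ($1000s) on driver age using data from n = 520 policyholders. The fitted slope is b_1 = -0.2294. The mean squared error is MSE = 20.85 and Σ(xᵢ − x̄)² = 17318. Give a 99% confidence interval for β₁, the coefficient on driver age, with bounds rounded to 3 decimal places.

(-0.319, -0.140)

SE(b_1) = √(MSE/Sₓₓ) = √(20.85/17318) = 0.034698.
df = n − 2 = 518.
t* = t_{0.005, 518} = 2.585354.
Margin = t* × SE = 2.585354 × 0.034698 = 0.08971.
CI: -0.2294 ± 0.08971 → (-0.319, -0.140).
With 99% confidence, each one-unit increase in driver age is associated with a change of between -0.319 and -0.140 $1000s in insurance claim amount.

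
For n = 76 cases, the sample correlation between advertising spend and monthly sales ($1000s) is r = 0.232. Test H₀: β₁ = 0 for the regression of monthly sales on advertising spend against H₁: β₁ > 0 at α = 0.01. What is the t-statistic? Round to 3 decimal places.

t = r·√(n − 2)/√(1 − r²) = 0.232·√74/√0.946176 = 2.052.
df = n − 2 = 74.
One-sided p ≈ 0.0219, which is ≥ 0.01, so fail to reject H₀.
The data do not give significant evidence of a linear association between advertising spend and monthly sales.

t = 2.052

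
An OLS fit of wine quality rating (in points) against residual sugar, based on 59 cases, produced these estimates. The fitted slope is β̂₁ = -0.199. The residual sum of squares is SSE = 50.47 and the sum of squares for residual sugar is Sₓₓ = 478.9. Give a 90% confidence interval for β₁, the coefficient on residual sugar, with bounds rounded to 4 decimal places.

(-0.2709, -0.1271)

MSE = SSE/(n − 2) = 50.47/57 = 0.885439.
SE(β̂₁) = √(MSE/Sₓₓ) = √(0.885439/478.9) = 0.0429988.
df = n − 2 = 57.
t* = t_{0.05, 57} = 1.672029.
Margin = t* × SE = 1.672029 × 0.0429988 = 0.071895.
CI: -0.199 ± 0.071895 → (-0.2709, -0.1271).
With 90% confidence, each one-unit increase in residual sugar is associated with a change of between -0.2709 and -0.1271 points in wine quality rating.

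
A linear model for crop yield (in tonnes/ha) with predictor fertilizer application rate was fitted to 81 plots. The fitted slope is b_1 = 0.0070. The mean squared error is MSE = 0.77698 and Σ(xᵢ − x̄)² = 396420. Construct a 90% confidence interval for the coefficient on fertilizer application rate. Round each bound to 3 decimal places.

SE(b_1) = √(MSE/Sₓₓ) = √(0.77698/396420) = 0.0014.
df = n − 2 = 79.
t* = t_{0.05, 79} = 1.664371.
Margin = t* × SE = 1.664371 × 0.0014 = 0.00233.
CI: 0.0070 ± 0.00233 → (0.005, 0.009).
With 90% confidence, each one-unit increase in fertilizer application rate is associated with a change of between 0.005 and 0.009 tonnes/ha in crop yield.

(0.005, 0.009)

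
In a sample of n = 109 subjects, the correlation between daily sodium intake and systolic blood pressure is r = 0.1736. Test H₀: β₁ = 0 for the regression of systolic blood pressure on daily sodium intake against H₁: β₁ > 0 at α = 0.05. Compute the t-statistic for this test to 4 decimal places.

t = r·√(n − 2)/√(1 − r²) = 0.1736·√107/√0.969863 = 1.8234.
df = n − 2 = 107.
One-sided p ≈ 0.0355, which is < 0.05, so reject H₀.
There is evidence of a linear association between daily sodium intake and systolic blood pressure.

t = 1.8234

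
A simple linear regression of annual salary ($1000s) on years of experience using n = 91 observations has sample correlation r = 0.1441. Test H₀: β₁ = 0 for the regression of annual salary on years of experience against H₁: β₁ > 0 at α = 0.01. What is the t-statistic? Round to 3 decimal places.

t = 1.374

t = r·√(n − 2)/√(1 − r²) = 0.1441·√89/√0.979235 = 1.374.
df = n − 2 = 89.
One-sided p ≈ 0.0865, which is ≥ 0.01, so fail to reject H₀.
The data do not give significant evidence of a linear association between years of experience and annual salary.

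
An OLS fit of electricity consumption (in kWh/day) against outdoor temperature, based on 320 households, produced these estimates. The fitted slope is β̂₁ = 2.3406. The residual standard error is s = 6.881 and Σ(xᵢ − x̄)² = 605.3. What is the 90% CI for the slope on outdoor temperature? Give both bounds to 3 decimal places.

(1.879, 2.802)

SE(β̂₁) = s/√Sₓₓ = 6.881/√605.3 = 0.279683.
df = n − 2 = 318.
t* = t_{0.05, 318} = 1.649659.
Margin = t* × SE = 1.649659 × 0.279683 = 0.46138.
CI: 2.3406 ± 0.46138 → (1.879, 2.802).
With 90% confidence, each one-unit increase in outdoor temperature is associated with a change of between 1.879 and 2.802 kWh/day in electricity consumption.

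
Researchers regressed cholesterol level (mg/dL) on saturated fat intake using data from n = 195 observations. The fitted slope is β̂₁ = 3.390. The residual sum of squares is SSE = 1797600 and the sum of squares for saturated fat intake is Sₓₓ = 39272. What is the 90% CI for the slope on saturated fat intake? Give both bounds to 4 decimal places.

(2.5851, 4.1949)

MSE = SSE/(n − 2) = 1797600/193 = 9313.99.
SE(β̂₁) = √(MSE/Sₓₓ) = √(9313.99/39272) = 0.486997.
df = n − 2 = 193.
t* = t_{0.05, 193} = 1.652787.
Margin = t* × SE = 1.652787 × 0.486997 = 0.804902.
CI: 3.390 ± 0.804902 → (2.5851, 4.1949).
With 90% confidence, each one-unit increase in saturated fat intake is associated with a change of between 2.5851 and 4.1949 mg/dL in cholesterol level.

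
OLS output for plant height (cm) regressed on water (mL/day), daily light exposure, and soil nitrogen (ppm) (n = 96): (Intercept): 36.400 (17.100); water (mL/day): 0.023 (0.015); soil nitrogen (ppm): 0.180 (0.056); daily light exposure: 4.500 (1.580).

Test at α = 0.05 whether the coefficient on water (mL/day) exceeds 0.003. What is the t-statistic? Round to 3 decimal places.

Read off: b = 0.023, SE = 0.015 for water (mL/day).
H₀: β₁ = 0.003 vs H₁: β₁ > 0.003.
t = (0.023 − 0.003) / 0.015 = 1.333.
df = n − k − 1 = 96 − 3 − 1 = 92.
One-sided p ≈ 0.0929, which is ≥ 0.05, so fail to reject H₀.
The data do not give significant evidence that the true slope on water (mL/day) exceeds 0.003 cm per unit, holding the other predictors fixed.

t = 1.333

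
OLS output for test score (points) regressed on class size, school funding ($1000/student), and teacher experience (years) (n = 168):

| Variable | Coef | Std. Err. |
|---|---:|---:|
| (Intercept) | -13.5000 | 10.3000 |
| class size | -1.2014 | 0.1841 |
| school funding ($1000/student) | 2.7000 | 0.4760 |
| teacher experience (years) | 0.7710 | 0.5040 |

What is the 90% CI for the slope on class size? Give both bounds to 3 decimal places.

Read off: b = -1.2014, SE = 0.1841 for class size.
df = n − k − 1 = 168 − 3 − 1 = 164.
t* = t_{0.05, 164} = 1.654198.
Margin = t* × SE = 1.654198 × 0.1841 = 0.30454.
CI: -1.2014 ± 0.30454 → (-1.506, -0.897).

(-1.506, -0.897)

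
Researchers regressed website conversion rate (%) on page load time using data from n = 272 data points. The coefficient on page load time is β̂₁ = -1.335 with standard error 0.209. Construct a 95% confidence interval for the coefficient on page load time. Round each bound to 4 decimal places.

df = n − 2 = 272 − 2 = 270.
t* = t_{0.025, 270} = 1.968789.
Margin = t* × SE = 1.968789 × 0.209 = 0.411477.
CI: -1.335 ± 0.411477 → (-1.7465, -0.9235).
With 95% confidence, each one-unit increase in page load time is associated with a change of between -1.7465 and -0.9235 % in website conversion rate.

(-1.7465, -0.9235)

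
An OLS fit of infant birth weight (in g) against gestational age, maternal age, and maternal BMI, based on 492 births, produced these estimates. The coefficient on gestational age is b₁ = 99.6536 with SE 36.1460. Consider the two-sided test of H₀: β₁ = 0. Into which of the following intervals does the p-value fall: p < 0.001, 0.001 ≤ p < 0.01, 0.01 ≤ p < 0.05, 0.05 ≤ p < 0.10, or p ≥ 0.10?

0.001 ≤ p < 0.01

t = 99.6536 / 36.1460 = 2.757.
df = n − k − 1 = 492 − 3 − 1 = 488.
Two-sided p = 2·P(T_{488} > |t|) ≈ 0.0061.
So 0.001 ≤ p < 0.01.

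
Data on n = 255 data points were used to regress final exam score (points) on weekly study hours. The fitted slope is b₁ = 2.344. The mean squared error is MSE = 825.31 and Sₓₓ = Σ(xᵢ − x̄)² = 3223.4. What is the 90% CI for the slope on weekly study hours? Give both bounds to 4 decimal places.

(1.5086, 3.1794)

SE(b₁) = √(MSE/Sₓₓ) = √(825.31/3223.4) = 0.506001.
df = n − 2 = 253.
t* = t_{0.05, 253} = 1.650899.
Margin = t* × SE = 1.650899 × 0.506001 = 0.835357.
CI: 2.344 ± 0.835357 → (1.5086, 3.1794).
With 90% confidence, each one-unit increase in weekly study hours is associated with a change of between 1.5086 and 3.1794 points in final exam score.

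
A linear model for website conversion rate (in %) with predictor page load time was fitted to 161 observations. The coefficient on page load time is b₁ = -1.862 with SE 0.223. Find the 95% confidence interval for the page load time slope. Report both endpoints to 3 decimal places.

df = n − 2 = 161 − 2 = 159.
t* = t_{0.025, 159} = 1.974996.
Margin = t* × SE = 1.974996 × 0.223 = 0.44042.
CI: -1.862 ± 0.44042 → (-2.302, -1.422).
With 95% confidence, each one-unit increase in page load time is associated with a change of between -2.302 and -1.422 % in website conversion rate.

(-2.302, -1.422)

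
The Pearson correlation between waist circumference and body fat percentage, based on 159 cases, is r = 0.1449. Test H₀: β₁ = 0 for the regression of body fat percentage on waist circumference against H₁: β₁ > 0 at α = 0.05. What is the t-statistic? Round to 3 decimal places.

t = 1.835

t = r·√(n − 2)/√(1 − r²) = 0.1449·√157/√0.979004 = 1.835.
df = n − 2 = 157.
One-sided p ≈ 0.0342, which is < 0.05, so reject H₀.
There is evidence of a linear association between waist circumference and body fat percentage.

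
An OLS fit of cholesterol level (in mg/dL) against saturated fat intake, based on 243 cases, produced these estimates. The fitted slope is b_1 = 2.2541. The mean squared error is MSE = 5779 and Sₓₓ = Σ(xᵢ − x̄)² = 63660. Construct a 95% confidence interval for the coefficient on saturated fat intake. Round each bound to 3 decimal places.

SE(b_1) = √(MSE/Sₓₓ) = √(5779/63660) = 0.301296.
df = n − 2 = 241.
t* = t_{0.025, 241} = 1.969856.
Margin = t* × SE = 1.969856 × 0.301296 = 0.59351.
CI: 2.2541 ± 0.59351 → (1.661, 2.848).
With 95% confidence, each one-unit increase in saturated fat intake is associated with a change of between 1.661 and 2.848 mg/dL in cholesterol level.

(1.661, 2.848)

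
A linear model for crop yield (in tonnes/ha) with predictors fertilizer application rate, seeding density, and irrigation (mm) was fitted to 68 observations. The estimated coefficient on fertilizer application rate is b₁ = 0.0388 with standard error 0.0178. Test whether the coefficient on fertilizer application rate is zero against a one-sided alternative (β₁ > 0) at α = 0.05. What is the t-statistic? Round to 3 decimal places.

H₀: β₁ = 0 vs H₁: β₁ > 0.
t = (b₁ − β₁⁰)/SE = 0.0388 / 0.0178 = 2.180.
df = n − k − 1 = 68 − 3 − 1 = 64.
One-sided p ≈ 0.0165, which is < 0.05, so reject H₀.
There is evidence that the true slope on fertilizer application rate is positive, holding the other predictors fixed.

t = 2.180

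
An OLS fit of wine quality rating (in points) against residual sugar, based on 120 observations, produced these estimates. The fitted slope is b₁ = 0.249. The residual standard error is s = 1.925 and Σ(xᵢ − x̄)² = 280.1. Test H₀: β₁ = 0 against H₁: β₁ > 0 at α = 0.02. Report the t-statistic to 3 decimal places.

SE(b₁) = s/√Sₓₓ = 1.925/√280.1 = 0.11502.
t = 0.249 / 0.11502 = 2.165.
df = n − 2 = 118.
One-sided p ≈ 0.0162, which is < 0.02, so reject H₀.
There is evidence that the true slope on residual sugar is positive.

t = 2.165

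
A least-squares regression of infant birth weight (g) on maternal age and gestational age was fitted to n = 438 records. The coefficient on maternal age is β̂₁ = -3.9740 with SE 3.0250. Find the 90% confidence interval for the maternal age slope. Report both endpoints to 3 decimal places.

df = n − k − 1 = 438 − 2 − 1 = 435.
t* = t_{0.05, 435} = 1.648364.
Margin = t* × SE = 1.648364 × 3.0250 = 4.98630.
CI: -3.9740 ± 4.98630 → (-8.960, 1.012).
With 90% confidence, each one-unit increase in maternal age is associated with a change of between -8.960 and 1.012 g in infant birth weight, holding the other predictors fixed.

(-8.960, 1.012)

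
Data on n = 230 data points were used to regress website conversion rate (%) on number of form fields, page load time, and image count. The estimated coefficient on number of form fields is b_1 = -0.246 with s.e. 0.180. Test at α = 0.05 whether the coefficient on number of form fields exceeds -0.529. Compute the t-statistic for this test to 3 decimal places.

t = 1.572

H₀: β₁ = -0.529 vs H₁: β₁ > -0.529.
t = (b_1 − β₁⁰)/SE = (-0.246 − (-0.529)) / 0.180 = 1.572.
df = n − k − 1 = 230 − 3 − 1 = 226.
One-sided p ≈ 0.0586, which is ≥ 0.05, so fail to reject H₀.
The data do not give significant evidence that the true slope on number of form fields exceeds -0.529 % per unit, holding the other predictors fixed.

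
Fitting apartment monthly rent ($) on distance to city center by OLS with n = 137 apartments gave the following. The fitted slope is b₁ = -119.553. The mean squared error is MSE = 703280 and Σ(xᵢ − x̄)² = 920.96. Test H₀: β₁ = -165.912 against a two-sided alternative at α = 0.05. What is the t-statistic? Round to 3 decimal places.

t = 1.678

SE(b₁) = √(MSE/Sₓₓ) = √(703280/920.96) = 27.634.
t = (-119.553 − (-165.912)) / 27.634 = 1.678.
df = n − 2 = 135.
Two-sided p ≈ 0.0957, which is ≥ 0.05, so fail to reject H₀.
The data are consistent with a true slope of -165.912 $ per unit of distance to city center.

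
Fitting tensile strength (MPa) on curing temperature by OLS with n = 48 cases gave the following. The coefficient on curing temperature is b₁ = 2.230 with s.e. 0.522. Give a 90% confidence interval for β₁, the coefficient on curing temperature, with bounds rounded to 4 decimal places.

df = n − 2 = 48 − 2 = 46.
t* = t_{0.05, 46} = 1.67866.
Margin = t* × SE = 1.67866 × 0.522 = 0.876261.
CI: 2.230 ± 0.876261 → (1.3537, 3.1063).
With 90% confidence, each one-unit increase in curing temperature is associated with a change of between 1.3537 and 3.1063 MPa in tensile strength.

(1.3537, 3.1063)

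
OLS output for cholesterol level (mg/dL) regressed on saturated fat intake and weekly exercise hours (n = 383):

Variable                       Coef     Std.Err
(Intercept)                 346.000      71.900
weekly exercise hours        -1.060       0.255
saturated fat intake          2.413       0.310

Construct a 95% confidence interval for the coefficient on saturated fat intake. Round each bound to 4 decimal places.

Read off: b = 2.413, SE = 0.310 for saturated fat intake.
df = n − k − 1 = 383 − 2 − 1 = 380.
t* = t_{0.025, 380} = 1.966226.
Margin = t* × SE = 1.966226 × 0.310 = 0.609530.
CI: 2.413 ± 0.609530 → (1.8035, 3.0225).

(1.8035, 3.0225)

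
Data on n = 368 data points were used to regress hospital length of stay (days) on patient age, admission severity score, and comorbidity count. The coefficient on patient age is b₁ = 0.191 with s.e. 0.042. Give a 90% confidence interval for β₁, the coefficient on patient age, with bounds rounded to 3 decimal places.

(0.122, 0.260)

df = n − k − 1 = 368 − 3 − 1 = 364.
t* = t_{0.05, 364} = 1.649051.
Margin = t* × SE = 1.649051 × 0.042 = 0.06926.
CI: 0.191 ± 0.06926 → (0.122, 0.260).
With 90% confidence, each one-unit increase in patient age is associated with a change of between 0.122 and 0.260 days in hospital length of stay, holding the other predictors fixed.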